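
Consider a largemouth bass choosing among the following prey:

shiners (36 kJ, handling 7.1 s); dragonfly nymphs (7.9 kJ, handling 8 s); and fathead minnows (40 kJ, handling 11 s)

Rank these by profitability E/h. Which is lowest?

dragonfly nymphs

Profitability E/h (kJ/s): shiners = 36/7.1 = 5.07, dragonfly nymphs = 7.9/8 = 0.988, fathead minnows = 40/11 = 3.64.
Ranked: shiners > fathead minnows > dragonfly nymphs.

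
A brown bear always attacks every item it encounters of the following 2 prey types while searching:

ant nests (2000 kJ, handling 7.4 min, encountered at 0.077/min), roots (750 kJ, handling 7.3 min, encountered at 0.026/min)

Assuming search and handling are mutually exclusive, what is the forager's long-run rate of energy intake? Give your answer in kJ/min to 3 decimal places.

Energy encountered per unit search time: 0.077×2000 + 0.026×750 = 173.5 kJ/min.
Handling time per unit search time: 0.077×7.4 + 0.026×7.3 = 0.7596.
Rate = 173.5/(1 + 0.7596) = 98.6 kJ/min.

98.602 kJ/min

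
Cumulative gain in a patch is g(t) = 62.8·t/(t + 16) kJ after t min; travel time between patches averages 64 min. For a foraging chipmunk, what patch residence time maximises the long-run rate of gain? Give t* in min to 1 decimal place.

Maximise g(t)/(T+t): set derivative to zero → g'(t)(T+t) = g(t).
g'(t) = 62.8·16/(t + 16)². Setting 62.8·16/(t+16)² = 62.8t/[(t+16)(64+t)] gives 16(64+t) = t(t+16), so t² = 16×64 = 1024.
t* = √1024 = 32 min.

32.0 min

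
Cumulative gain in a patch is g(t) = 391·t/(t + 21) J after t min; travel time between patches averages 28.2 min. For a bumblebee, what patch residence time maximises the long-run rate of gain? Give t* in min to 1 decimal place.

24.3 min

By the marginal value theorem, leave when the instantaneous gain rate g'(t) equals the habitat-wide average g(t)/(T + t).
g'(t) = 391·21/(t + 21)². Setting 391·21/(t+21)² = 391t/[(t+21)(28.2+t)] gives 21(28.2+t) = t(t+21), so t² = 21×28.2 = 592.2.
t* = √592.2 = 24.34 min.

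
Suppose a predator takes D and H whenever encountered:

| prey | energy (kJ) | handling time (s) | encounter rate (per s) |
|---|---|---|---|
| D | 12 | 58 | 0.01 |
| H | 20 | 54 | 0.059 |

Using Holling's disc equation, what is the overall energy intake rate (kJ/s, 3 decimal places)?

0.273 kJ/s

R = Σλ_iE_i / (1 + Σλ_ih_i)
Numerator: 0.01×12 + 0.059×20 = 1.3
Denominator: 1 + 0.01×58 + 0.059×54 = 4.766
R = 1.3/4.766 = 0.2728 kJ/s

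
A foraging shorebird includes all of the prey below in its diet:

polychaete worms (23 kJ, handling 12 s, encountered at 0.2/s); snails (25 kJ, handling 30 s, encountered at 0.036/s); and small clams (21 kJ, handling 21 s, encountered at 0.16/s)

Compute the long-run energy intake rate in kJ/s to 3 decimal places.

1.130 kJ/s

Energy encountered per unit search time: 0.2×23 + 0.036×25 + 0.16×21 = 8.86 kJ/s.
Handling time per unit search time: 0.2×12 + 0.036×30 + 0.16×21 = 6.84.
Rate = 8.86/(1 + 6.84) = 1.13 kJ/s.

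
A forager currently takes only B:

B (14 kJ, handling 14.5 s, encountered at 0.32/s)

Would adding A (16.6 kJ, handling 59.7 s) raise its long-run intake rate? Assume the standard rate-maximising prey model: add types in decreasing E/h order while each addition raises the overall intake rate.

Intake rate on the current diet: R = (0.32×14) / (1 + 0.32×14.5) = 4.48/5.64 = 0.7943 kJ/s.
Profitability of A: 16.6/59.7 = 0.2781 kJ/s.
0.2781 < 0.7943, so adding A would lower the average — exclude it.

No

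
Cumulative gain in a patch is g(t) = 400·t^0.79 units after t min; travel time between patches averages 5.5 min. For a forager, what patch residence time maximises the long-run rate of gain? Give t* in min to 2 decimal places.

20.69 min

By the marginal value theorem, leave when the instantaneous gain rate g'(t) equals the habitat-wide average g(t)/(T + t).
g'(t) = 0.79·400·t^-0.21. Setting 0.79·400·t^-0.21 = 400·t^0.79/(5.5+t) gives 0.79(5.5+t) = t, so 0.21·t = 0.79×5.5.
t* = 0.79×5.5/0.21 = 20.69 min.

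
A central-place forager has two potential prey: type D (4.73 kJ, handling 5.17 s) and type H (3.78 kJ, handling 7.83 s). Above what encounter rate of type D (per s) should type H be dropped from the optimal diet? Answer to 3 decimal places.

0.216 per s

The zero-one rule: include type H iff E₂/h₂ > λE₁/(1+λh₁). Equality gives the switch point.
λE₁h₂ = E₂ + λE₂h₁ ⇒ λ = E₂/(E₁h₂ − E₂h₁) = 3.78/(37.04 − 19.54) = 0.2161 per s.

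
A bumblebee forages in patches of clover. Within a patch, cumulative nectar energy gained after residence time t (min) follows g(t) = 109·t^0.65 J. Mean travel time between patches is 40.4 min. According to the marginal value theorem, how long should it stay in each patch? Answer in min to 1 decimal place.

Optimal t* satisfies g'(t*) = g(t*)/(T + t*).
g'(t) = 0.65·109·t^-0.35. Setting 0.65·109·t^-0.35 = 109·t^0.65/(40.4+t) gives 0.65(40.4+t) = t, so 0.35·t = 0.65×40.4.
t* = 0.65×40.4/0.35 = 75.03 min.

75.0 min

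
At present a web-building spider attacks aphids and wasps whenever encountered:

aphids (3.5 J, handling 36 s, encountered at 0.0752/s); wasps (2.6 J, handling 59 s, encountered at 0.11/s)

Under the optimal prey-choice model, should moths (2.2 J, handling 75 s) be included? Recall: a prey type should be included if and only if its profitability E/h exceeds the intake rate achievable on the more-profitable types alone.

No

Intake rate on the current diet: R = (0.0752×3.5 + 0.11×2.6) / (1 + 0.0752×36 + 0.11×59) = 0.5492/10.2 = 0.05386 J/s.
moths: E/h = 2.2/75 = 0.02933 J/s.
0.02933 < 0.05386, so adding moths would lower the average — exclude it.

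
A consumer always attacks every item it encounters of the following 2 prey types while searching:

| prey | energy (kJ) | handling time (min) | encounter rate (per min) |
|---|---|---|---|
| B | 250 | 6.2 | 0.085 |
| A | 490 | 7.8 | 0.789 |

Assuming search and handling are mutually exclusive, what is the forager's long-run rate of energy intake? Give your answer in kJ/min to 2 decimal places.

53.10 kJ/min

Energy encountered per unit search time: 0.085×250 + 0.789×490 = 407.9 kJ/min.
Handling time per unit search time: 0.085×6.2 + 0.789×7.8 = 6.681.
Rate = 407.9/(1 + 6.681) = 53.1 kJ/min.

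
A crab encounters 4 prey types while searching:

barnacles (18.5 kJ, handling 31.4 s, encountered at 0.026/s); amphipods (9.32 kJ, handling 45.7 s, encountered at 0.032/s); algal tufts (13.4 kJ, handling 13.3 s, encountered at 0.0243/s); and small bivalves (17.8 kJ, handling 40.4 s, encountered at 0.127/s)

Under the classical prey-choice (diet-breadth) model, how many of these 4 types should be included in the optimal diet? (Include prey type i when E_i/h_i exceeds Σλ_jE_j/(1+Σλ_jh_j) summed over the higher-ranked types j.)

Profitabilities (E/h, kJ/s): algal tufts 1.01, barnacles 0.589, small bivalves 0.441, amphipods 0.204. Add prey in this order while the next type's profitability exceeds the intake rate on those already taken.
Rate on top 1: 0.2461. barnacles: 0.589 > 0.2461 → include.
Rate on top 2: 0.377. small bivalves: 0.441 > 0.377 → include.
Rate on top 3: 0.4219. amphipods: 0.204 < 0.4219 → exclude; stop.
Optimal diet: algal tufts, barnacles, small bivalves — 3 of 4 types.

3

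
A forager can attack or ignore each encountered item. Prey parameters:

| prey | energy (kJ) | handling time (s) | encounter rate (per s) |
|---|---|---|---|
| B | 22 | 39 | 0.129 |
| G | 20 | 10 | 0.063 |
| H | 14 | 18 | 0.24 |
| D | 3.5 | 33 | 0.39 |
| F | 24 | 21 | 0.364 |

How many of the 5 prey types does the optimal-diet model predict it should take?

2

E/h in descending order: G 2, F 1.14, H 0.778, B 0.564, D 0.106 kJ/s. The optimal diet is the largest prefix of this list for which every included type satisfies E_i/h_i > R on the types above it.
Rate on top 1: 0.773. F: 1.14 > 0.773 → include.
Rate on top 2: 1.078. H: 0.778 < 1.078 → exclude; stop.
Optimal diet: G, F — 2 of 5 types.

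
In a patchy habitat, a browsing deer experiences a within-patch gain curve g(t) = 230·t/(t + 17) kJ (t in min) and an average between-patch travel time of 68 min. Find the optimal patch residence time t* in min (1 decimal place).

By the marginal value theorem, leave when the instantaneous gain rate g'(t) equals the habitat-wide average g(t)/(T + t).
g'(t) = 230·17/(t + 17)². Setting 230·17/(t+17)² = 230t/[(t+17)(68+t)] gives 17(68+t) = t(t+17), so t² = 17×68 = 1156.
t* = √1156 = 34 min.

34.0 min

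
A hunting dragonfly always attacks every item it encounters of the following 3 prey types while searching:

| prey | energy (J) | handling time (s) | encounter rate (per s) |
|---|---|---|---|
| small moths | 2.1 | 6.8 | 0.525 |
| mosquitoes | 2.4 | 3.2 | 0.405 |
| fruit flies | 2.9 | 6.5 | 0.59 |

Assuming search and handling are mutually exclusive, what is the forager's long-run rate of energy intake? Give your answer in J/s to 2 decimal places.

0.39 J/s

R = Σλ_iE_i / (1 + Σλ_ih_i)
Numerator: 0.525×2.1 + 0.405×2.4 + 0.59×2.9 = 3.785
Denominator: 1 + 0.525×6.8 + 0.405×3.2 + 0.59×6.5 = 9.701
R = 3.785/9.701 = 0.3902 J/s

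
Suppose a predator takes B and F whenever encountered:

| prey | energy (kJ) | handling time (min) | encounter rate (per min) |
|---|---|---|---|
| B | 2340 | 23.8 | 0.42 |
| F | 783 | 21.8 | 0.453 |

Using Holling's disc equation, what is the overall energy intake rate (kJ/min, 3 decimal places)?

64.083 kJ/min

R = (0.42×2340 + 0.453×783) / (1 + 0.42×23.8 + 0.453×21.8) = 1337/20.87 = 64.08 kJ/min.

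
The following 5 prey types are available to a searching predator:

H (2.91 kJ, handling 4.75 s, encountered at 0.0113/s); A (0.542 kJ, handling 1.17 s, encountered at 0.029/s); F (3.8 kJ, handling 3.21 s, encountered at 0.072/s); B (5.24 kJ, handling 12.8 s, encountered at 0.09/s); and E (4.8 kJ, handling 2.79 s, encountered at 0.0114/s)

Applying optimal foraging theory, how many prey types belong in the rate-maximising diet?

5

Rank by E/h (kJ/s): E 1.72, F 1.18, H 0.613, A 0.463, B 0.409. Include each in turn until the next type's E/h falls below the running intake rate.
Rate on top 1: 0.05303. F: 1.18 > 0.05303 → include.
Rate on top 2: 0.26. H: 0.613 > 0.26 → include.
Rate on top 3: 0.2743. A: 0.463 > 0.2743 → include.
Rate on top 4: 0.2791. B: 0.409 > 0.2791 → include.
Optimal diet: E, F, H, A, B — 5 of 5 types.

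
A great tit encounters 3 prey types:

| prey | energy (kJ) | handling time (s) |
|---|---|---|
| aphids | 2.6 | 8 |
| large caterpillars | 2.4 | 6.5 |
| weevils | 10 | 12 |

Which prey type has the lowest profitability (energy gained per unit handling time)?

In descending order of E/h:
weevils: 10/12 = 0.833 kJ/s
large caterpillars: 2.4/6.5 = 0.369 kJ/s
aphids: 2.6/8 = 0.325 kJ/s

aphids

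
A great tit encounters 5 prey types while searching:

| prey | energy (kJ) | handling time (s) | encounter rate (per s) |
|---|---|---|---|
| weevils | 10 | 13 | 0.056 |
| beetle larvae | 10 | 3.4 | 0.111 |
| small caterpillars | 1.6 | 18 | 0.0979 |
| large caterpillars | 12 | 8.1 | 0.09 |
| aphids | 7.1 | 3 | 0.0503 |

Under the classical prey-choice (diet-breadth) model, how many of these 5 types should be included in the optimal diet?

Rank by E/h (kJ/s): beetle larvae 2.94, aphids 2.37, large caterpillars 1.48, weevils 0.769, small caterpillars 0.0889. Include each in turn until the next type's E/h falls below the running intake rate.
Rate on top 1: 0.8059. aphids: 2.37 > 0.8059 → include.
Rate on top 2: 0.96. large caterpillars: 1.48 > 0.96 → include.
Rate on top 3: 1.128. weevils: 0.769 < 1.128 → exclude; stop.
Optimal diet: beetle larvae, aphids, large caterpillars — 3 of 5 types.

3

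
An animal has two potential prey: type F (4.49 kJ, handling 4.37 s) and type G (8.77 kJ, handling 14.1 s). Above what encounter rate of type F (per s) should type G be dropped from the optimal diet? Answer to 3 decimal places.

0.351 per s

At the threshold, the rate on type F alone equals the profitability of type G: λ·4.49/(1 + λ·4.37) = 8.77/14.1 = 0.622.
Rearranging, λ(4.49 − 0.622×4.37) = 0.622, so λ = 0.622/1.772 = 0.351 per s.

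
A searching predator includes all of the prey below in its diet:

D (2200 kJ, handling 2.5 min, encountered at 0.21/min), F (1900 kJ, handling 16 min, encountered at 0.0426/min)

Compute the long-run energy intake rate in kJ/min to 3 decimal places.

246.053 kJ/min

R = Σλ_iE_i / (1 + Σλ_ih_i)
Numerator: 0.21×2200 + 0.0426×1900 = 542.9
Denominator: 1 + 0.21×2.5 + 0.0426×16 = 2.207
R = 542.9/2.207 = 246.1 kJ/min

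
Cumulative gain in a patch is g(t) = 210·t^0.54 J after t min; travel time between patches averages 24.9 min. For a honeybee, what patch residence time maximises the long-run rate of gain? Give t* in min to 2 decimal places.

29.23 min

Maximise g(t)/(T+t): set derivative to zero → g'(t)(T+t) = g(t).
g'(t) = 0.54·210·t^-0.46. Setting 0.54·210·t^-0.46 = 210·t^0.54/(24.9+t) gives 0.54(24.9+t) = t, so 0.46·t = 0.54×24.9.
t* = 0.54×24.9/0.46 = 29.23 min.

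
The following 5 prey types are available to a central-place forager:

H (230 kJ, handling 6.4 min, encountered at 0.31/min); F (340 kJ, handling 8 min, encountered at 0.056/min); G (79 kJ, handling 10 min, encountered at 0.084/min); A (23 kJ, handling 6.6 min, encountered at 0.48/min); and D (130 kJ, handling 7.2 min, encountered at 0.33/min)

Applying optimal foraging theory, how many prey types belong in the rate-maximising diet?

2

Rank by E/h (kJ/min): F 42.5, H 35.9, D 18.1, G 7.9, A 3.48. Include each in turn until the next type's E/h falls below the running intake rate.
Rate on top 1: 13.15. H: 35.9 > 13.15 → include.
Rate on top 2: 26.32. D: 18.1 < 26.32 → exclude; stop.
Optimal diet: F, H — 2 of 5 types.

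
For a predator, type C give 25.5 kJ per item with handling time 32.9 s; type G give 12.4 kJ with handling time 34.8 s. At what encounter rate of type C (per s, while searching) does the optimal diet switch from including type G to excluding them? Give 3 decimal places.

0.026 per s

The zero-one rule: include type G iff E₂/h₂ > λE₁/(1+λh₁). Equality gives the switch point.
λE₁h₂ = E₂ + λE₂h₁ ⇒ λ = E₂/(E₁h₂ − E₂h₁) = 12.4/(887.4 − 408) = 0.02586 per s.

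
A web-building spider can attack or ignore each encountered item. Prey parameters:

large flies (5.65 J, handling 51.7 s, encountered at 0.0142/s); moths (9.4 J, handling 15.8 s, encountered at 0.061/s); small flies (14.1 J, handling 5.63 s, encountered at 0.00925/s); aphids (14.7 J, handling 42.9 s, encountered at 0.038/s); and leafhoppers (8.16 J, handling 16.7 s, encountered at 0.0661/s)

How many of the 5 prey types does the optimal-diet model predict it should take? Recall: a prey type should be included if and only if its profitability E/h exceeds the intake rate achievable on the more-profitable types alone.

E/h in descending order: small flies 2.5, moths 0.595, leafhoppers 0.489, aphids 0.343, large flies 0.109 J/s. The optimal diet is the largest prefix of this list for which every included type satisfies E_i/h_i > R on the types above it.
Rate on top 1: 0.124. moths: 0.595 > 0.124 → include.
Rate on top 2: 0.3491. leafhoppers: 0.489 > 0.3491 → include.
Rate on top 3: 0.3985. aphids: 0.343 < 0.3985 → exclude; stop.
Optimal diet: small flies, moths, leafhoppers — 3 of 5 types.

3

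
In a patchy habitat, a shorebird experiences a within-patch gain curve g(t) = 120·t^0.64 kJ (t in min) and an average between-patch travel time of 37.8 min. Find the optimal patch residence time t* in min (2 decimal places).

67.20 min

Maximise g(t)/(T+t): set derivative to zero → g'(t)(T+t) = g(t).
g'(t) = 0.64·120·t^-0.36. Setting 0.64·120·t^-0.36 = 120·t^0.64/(37.8+t) gives 0.64(37.8+t) = t, so 0.36·t = 0.64×37.8.
t* = 0.64×37.8/0.36 = 67.2 min.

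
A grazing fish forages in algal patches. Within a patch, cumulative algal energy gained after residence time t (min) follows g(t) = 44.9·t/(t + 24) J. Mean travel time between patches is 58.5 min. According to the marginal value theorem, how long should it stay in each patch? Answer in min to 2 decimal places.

Optimal t* satisfies g'(t*) = g(t*)/(T + t*).
g'(t) = 44.9·24/(t + 24)². Setting 44.9·24/(t+24)² = 44.9t/[(t+24)(58.5+t)] gives 24(58.5+t) = t(t+24), so t² = 24×58.5 = 1404.
t* = √1404 = 37.47 min.

37.47 min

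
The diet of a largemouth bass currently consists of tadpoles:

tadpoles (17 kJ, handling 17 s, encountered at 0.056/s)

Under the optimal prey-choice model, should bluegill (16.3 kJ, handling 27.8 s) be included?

Yes

On tadpoles alone, R = ΣλE/(1+Σλh) = 0.952/1.952 = 0.4877 kJ/s.
bluegill: E/h = 16.3/27.8 = 0.5863 kJ/s.
Since 0.5863 > R, including bluegill increases the long-run rate.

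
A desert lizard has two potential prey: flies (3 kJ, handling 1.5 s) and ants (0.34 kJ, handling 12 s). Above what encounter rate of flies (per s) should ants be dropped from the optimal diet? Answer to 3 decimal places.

Drop ants once their profitability E₂/h₂ falls below the rate achievable on flies alone: E₂/h₂ = λE₁/(1 + λh₁).
Solve for λ: λE₁h₂ = E₂(1 + λh₁) → λ(E₁h₂ − E₂h₁) = E₂ → λ = E₂/(E₁h₂ − E₂h₁).
λ = 0.34/(3×12 − 0.34×1.5) = 0.34/35.49 = 0.00958 per s.

0.010 per s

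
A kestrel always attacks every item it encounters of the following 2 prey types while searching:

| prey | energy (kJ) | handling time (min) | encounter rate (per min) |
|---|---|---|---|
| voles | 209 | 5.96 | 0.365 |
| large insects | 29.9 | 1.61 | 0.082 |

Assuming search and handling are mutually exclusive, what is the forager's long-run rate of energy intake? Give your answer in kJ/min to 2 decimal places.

R = (0.365×209 + 0.082×29.9) / (1 + 0.365×5.96 + 0.082×1.61) = 78.74/3.307 = 23.81 kJ/min.

23.81 kJ/min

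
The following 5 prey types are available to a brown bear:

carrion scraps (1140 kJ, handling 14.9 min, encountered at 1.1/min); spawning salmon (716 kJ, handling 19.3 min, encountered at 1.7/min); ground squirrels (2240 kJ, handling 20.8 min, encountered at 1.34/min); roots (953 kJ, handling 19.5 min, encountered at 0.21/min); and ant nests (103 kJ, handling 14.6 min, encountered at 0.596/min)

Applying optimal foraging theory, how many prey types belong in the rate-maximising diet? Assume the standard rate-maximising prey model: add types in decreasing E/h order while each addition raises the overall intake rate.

E/h in descending order: ground squirrels 108, carrion scraps 76.5, roots 48.9, spawning salmon 37.1, ant nests 7.05 kJ/min. The optimal diet is the largest prefix of this list for which every included type satisfies E_i/h_i > R on the types above it.
Rate on top 1: 104. carrion scraps: 76.5 < 104 → exclude; stop.
Optimal diet: ground squirrels — 1 of 5 types.

1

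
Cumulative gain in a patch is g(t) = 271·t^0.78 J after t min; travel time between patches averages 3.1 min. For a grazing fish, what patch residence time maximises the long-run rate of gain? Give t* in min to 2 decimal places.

Maximise g(t)/(T+t): set derivative to zero → g'(t)(T+t) = g(t).
g'(t) = 0.78·271·t^-0.22. Setting 0.78·271·t^-0.22 = 271·t^0.78/(3.1+t) gives 0.78(3.1+t) = t, so 0.22·t = 0.78×3.1.
t* = 0.78×3.1/0.22 = 10.99 min.

10.99 min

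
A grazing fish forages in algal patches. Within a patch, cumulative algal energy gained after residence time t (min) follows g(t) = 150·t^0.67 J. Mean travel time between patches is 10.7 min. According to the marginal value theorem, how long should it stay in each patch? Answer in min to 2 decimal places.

21.72 min

By the marginal value theorem, leave when the instantaneous gain rate g'(t) equals the habitat-wide average g(t)/(T + t).
g'(t) = 0.67·150·t^-0.33. Setting 0.67·150·t^-0.33 = 150·t^0.67/(10.7+t) gives 0.67(10.7+t) = t, so 0.33·t = 0.67×10.7.
t* = 0.67×10.7/0.33 = 21.72 min.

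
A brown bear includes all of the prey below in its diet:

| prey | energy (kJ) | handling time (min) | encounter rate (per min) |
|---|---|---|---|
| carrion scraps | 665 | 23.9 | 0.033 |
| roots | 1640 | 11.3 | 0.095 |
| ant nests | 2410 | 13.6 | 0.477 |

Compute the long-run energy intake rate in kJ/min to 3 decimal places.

Energy encountered per unit search time: 0.033×665 + 0.095×1640 + 0.477×2410 = 1327 kJ/min.
Handling time per unit search time: 0.033×23.9 + 0.095×11.3 + 0.477×13.6 = 8.349.
Rate = 1327/(1 + 8.349) = 142 kJ/min.

141.968 kJ/min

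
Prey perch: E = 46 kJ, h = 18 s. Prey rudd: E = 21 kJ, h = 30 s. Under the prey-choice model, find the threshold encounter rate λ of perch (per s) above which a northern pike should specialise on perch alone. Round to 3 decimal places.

The zero-one rule: include rudd iff E₂/h₂ > λE₁/(1+λh₁). Equality gives the switch point.
λE₁h₂ = E₂ + λE₂h₁ ⇒ λ = E₂/(E₁h₂ − E₂h₁) = 21/(1380 − 378) = 0.02096 per s.

0.021 per s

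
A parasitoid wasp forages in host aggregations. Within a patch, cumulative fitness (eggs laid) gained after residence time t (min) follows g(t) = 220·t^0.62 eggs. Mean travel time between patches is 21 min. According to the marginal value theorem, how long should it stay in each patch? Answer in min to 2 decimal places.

By the marginal value theorem, leave when the instantaneous gain rate g'(t) equals the habitat-wide average g(t)/(T + t).
g'(t) = 0.62·220·t^-0.38. Setting 0.62·220·t^-0.38 = 220·t^0.62/(21+t) gives 0.62(21+t) = t, so 0.38·t = 0.62×21.
t* = 0.62×21/0.38 = 34.26 min.

34.26 min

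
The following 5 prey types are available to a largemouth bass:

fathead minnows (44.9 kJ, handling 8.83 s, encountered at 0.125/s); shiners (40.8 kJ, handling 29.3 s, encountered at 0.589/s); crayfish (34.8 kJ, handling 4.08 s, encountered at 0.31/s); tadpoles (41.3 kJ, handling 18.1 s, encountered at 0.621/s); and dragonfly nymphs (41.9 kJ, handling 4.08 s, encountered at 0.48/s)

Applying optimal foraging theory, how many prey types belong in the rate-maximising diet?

E/h in descending order: dragonfly nymphs 10.3, crayfish 8.53, fathead minnows 5.08, tadpoles 2.28, shiners 1.39 kJ/s. The optimal diet is the largest prefix of this list for which every included type satisfies E_i/h_i > R on the types above it.
Rate on top 1: 6.798. crayfish: 8.53 > 6.798 → include.
Rate on top 2: 7.317. fathead minnows: 5.08 < 7.317 → exclude; stop.
Optimal diet: dragonfly nymphs, crayfish — 2 of 5 types.

2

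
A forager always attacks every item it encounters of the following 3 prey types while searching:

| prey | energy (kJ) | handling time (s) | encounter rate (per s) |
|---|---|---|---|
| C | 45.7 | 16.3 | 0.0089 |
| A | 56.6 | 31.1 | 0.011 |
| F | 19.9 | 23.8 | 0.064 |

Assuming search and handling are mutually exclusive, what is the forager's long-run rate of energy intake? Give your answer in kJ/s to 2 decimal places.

R = Σλ_iE_i / (1 + Σλ_ih_i)
Numerator: 0.0089×45.7 + 0.011×56.6 + 0.064×19.9 = 2.303
Denominator: 1 + 0.0089×16.3 + 0.011×31.1 + 0.064×23.8 = 3.01
R = 2.303/3.01 = 0.765 kJ/s

0.76 kJ/s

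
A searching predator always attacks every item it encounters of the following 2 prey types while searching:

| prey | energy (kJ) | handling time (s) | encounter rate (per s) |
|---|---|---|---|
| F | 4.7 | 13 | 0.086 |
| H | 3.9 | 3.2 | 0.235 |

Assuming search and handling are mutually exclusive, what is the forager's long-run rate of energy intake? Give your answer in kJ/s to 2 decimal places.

0.46 kJ/s

Energy encountered per unit search time: 0.086×4.7 + 0.235×3.9 = 1.321 kJ/s.
Handling time per unit search time: 0.086×13 + 0.235×3.2 = 1.87.
Rate = 1.321/(1 + 1.87) = 0.4602 kJ/s.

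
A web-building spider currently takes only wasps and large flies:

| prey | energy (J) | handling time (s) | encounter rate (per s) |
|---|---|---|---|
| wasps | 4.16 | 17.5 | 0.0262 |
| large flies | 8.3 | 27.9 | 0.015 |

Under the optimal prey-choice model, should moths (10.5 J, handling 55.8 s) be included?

Intake rate on the current diet: R = (0.0262×4.16 + 0.015×8.3) / (1 + 0.0262×17.5 + 0.015×27.9) = 0.2335/1.877 = 0.1244 J/s.
Profitability of moths: 10.5/55.8 = 0.1882 J/s.
0.1882 > 0.1244, so adding moths raises the average — include it.

Yes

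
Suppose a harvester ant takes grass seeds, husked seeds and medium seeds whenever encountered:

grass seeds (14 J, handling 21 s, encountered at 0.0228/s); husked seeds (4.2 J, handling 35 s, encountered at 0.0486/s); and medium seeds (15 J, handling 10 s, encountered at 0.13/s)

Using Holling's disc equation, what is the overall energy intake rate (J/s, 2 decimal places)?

R = (0.0228×14 + 0.0486×4.2 + 0.13×15) / (1 + 0.0228×21 + 0.0486×35 + 0.13×10) = 2.473/4.48 = 0.5521 J/s.

0.55 J/s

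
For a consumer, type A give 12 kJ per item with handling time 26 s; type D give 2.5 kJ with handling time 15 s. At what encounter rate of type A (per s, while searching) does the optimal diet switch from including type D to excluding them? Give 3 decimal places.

At the threshold, the rate on type A alone equals the profitability of type D: λ·12/(1 + λ·26) = 2.5/15 = 0.1667.
Rearranging, λ(12 − 0.1667×26) = 0.1667, so λ = 0.1667/7.667 = 0.02174 per s.

0.022 per s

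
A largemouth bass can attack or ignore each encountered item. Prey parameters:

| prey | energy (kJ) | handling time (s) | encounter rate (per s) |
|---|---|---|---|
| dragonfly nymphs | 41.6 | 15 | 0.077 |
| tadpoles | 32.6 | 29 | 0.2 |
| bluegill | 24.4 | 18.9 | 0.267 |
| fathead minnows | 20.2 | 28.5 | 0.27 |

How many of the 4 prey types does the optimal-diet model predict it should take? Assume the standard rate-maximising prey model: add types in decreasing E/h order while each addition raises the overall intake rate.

E/h in descending order: dragonfly nymphs 2.77, bluegill 1.29, tadpoles 1.12, fathead minnows 0.709 kJ/s. The optimal diet is the largest prefix of this list for which every included type satisfies E_i/h_i > R on the types above it.
Rate on top 1: 1.486. bluegill: 1.29 < 1.486 → exclude; stop.
Optimal diet: dragonfly nymphs — 1 of 4 types.

1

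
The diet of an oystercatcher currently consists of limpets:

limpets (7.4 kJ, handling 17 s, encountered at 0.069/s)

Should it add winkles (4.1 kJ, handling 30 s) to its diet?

Current rate: (0.069×7.4)/(1 + 0.069×17) = 0.235 kJ/s.
Profitability of winkles: 4.1/30 = 0.1367 kJ/s.
0.1367 < 0.235, so adding winkles would lower the average — exclude it.

No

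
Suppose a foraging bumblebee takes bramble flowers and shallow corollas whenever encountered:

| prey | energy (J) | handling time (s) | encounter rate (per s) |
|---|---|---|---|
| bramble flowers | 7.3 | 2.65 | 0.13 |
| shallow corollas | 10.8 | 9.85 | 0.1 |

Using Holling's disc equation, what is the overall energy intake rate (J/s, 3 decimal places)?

R = (0.13×7.3 + 0.1×10.8) / (1 + 0.13×2.65 + 0.1×9.85) = 2.029/2.329 = 0.871 J/s.

0.871 J/s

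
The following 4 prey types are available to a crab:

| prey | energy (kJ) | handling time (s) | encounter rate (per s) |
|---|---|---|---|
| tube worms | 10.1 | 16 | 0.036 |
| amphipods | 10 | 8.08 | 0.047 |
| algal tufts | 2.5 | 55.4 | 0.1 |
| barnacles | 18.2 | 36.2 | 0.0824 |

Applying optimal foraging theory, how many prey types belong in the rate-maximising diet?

Profitabilities (E/h, kJ/s): amphipods 1.24, tube worms 0.631, barnacles 0.503, algal tufts 0.0451. Add prey in this order while the next type's profitability exceeds the intake rate on those already taken.
Rate on top 1: 0.3406. tube worms: 0.631 > 0.3406 → include.
Rate on top 2: 0.4262. barnacles: 0.503 > 0.4262 → include.
Rate on top 3: 0.4725. algal tufts: 0.0451 < 0.4725 → exclude; stop.
Optimal diet: amphipods, tube worms, barnacles — 3 of 4 types.

3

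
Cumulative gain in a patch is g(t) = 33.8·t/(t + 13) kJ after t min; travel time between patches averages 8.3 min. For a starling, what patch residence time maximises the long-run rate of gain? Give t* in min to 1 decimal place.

By the marginal value theorem, leave when the instantaneous gain rate g'(t) equals the habitat-wide average g(t)/(T + t).
g'(t) = 33.8·13/(t + 13)². Setting 33.8·13/(t+13)² = 33.8t/[(t+13)(8.3+t)] gives 13(8.3+t) = t(t+13), so t² = 13×8.3 = 107.9.
t* = √107.9 = 10.39 min.

10.4 min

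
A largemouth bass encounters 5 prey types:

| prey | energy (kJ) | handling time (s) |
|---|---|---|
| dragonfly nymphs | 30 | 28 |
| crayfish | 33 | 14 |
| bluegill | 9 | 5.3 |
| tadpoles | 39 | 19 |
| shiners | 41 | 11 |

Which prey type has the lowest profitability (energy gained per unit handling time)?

dragonfly nymphs

Profitability E/h (kJ/s): dragonfly nymphs = 30/28 = 1.07, crayfish = 33/14 = 2.36, bluegill = 9/5.3 = 1.7, tadpoles = 39/19 = 2.05, shiners = 41/11 = 3.73.
Ranked: shiners > crayfish > tadpoles > bluegill > dragonfly nymphs.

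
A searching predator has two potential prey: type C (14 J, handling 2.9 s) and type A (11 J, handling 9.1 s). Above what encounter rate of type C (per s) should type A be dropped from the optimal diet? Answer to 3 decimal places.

0.115 per s

The zero-one rule: include type A iff E₂/h₂ > λE₁/(1+λh₁). Equality gives the switch point.
λE₁h₂ = E₂ + λE₂h₁ ⇒ λ = E₂/(E₁h₂ − E₂h₁) = 11/(127.4 − 31.9) = 0.1152 per s.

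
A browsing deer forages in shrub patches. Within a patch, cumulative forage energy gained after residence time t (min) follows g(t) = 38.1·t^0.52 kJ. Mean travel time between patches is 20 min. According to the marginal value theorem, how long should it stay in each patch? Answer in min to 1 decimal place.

By the marginal value theorem, leave when the instantaneous gain rate g'(t) equals the habitat-wide average g(t)/(T + t).
g'(t) = 0.52·38.1·t^-0.48. Setting 0.52·38.1·t^-0.48 = 38.1·t^0.52/(20+t) gives 0.52(20+t) = t, so 0.48·t = 0.52×20.
t* = 0.52×20/0.48 = 21.67 min.

21.7 min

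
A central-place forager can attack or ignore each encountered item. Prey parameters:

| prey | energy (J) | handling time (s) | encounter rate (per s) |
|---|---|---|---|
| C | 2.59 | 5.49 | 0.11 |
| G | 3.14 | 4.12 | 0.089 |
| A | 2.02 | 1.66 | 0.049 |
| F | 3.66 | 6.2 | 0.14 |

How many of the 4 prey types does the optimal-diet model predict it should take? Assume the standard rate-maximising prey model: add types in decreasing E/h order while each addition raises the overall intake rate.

4

Profitabilities (E/h, J/s): A 1.22, G 0.762, F 0.59, C 0.472. Add prey in this order while the next type's profitability exceeds the intake rate on those already taken.
Rate on top 1: 0.09153. G: 0.762 > 0.09153 → include.
Rate on top 2: 0.2613. F: 0.59 > 0.2613 → include.
Rate on top 3: 0.3846. C: 0.472 > 0.3846 → include.
Optimal diet: A, G, F, C — 4 of 4 types.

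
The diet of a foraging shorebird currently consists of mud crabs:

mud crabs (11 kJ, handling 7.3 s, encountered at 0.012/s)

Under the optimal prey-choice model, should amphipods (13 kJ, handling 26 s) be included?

On mud crabs alone, R = ΣλE/(1+Σλh) = 0.132/1.088 = 0.1214 kJ/s.
amphipods: E/h = 13/26 = 0.5 kJ/s.
0.5 > 0.1214, so adding amphipods raises the average — include it.

Yes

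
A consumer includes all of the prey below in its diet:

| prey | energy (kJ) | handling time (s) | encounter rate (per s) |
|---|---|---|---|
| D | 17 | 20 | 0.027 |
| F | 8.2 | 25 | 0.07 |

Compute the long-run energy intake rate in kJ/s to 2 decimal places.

0.31 kJ/s

R = Σλ_iE_i / (1 + Σλ_ih_i)
Numerator: 0.027×17 + 0.07×8.2 = 1.033
Denominator: 1 + 0.027×20 + 0.07×25 = 3.29
R = 1.033/3.29 = 0.314 kJ/s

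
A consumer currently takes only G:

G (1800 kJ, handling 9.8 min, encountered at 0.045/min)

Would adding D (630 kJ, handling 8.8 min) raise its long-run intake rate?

Yes

On G alone, R = ΣλE/(1+Σλh) = 81/1.441 = 56.21 kJ/min.
D: E/h = 630/8.8 = 71.59 kJ/min.
71.59 > 56.21, so adding D raises the average — include it.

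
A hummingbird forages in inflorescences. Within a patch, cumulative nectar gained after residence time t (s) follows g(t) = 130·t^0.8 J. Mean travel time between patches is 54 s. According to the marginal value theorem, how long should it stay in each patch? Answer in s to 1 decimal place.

Optimal t* satisfies g'(t*) = g(t*)/(T + t*).
g'(t) = 0.8·130·t^-0.2. Setting 0.8·130·t^-0.2 = 130·t^0.8/(54+t) gives 0.8(54+t) = t, so 0.20·t = 0.8×54.
t* = 0.8×54/0.20 = 216 s.

216.0 s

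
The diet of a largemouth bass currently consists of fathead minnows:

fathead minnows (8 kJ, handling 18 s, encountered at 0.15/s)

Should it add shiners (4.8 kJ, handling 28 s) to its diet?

No

On fathead minnows alone, R = ΣλE/(1+Σλh) = 1.2/3.7 = 0.3243 kJ/s.
shiners: E/h = 4.8/28 = 0.1714 kJ/s.
Since 0.1714 < R, time spent handling shiners is better spent searching.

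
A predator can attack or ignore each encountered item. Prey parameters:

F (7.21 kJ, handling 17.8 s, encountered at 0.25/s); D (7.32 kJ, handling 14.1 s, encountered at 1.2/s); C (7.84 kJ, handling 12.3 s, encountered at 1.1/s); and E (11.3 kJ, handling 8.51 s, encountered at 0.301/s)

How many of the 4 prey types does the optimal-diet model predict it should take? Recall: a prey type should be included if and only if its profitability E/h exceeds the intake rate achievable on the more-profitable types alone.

1

E/h in descending order: E 1.33, C 0.637, D 0.519, F 0.405 kJ/s. The optimal diet is the largest prefix of this list for which every included type satisfies E_i/h_i > R on the types above it.
Rate on top 1: 0.955. C: 0.637 < 0.955 → exclude; stop.
Optimal diet: E — 1 of 4 types.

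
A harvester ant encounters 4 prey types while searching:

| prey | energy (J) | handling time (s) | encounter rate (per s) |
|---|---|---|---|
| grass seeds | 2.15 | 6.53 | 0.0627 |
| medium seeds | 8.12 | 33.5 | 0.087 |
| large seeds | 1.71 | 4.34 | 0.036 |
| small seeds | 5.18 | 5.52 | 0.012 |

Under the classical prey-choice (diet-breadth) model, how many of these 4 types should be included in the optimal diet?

Profitabilities (E/h, J/s): small seeds 0.938, large seeds 0.394, grass seeds 0.329, medium seeds 0.242. Add prey in this order while the next type's profitability exceeds the intake rate on those already taken.
Rate on top 1: 0.0583. large seeds: 0.394 > 0.0583 → include.
Rate on top 2: 0.1012. grass seeds: 0.329 > 0.1012 → include.
Rate on top 3: 0.1584. medium seeds: 0.242 > 0.1584 → include.
Optimal diet: small seeds, large seeds, grass seeds, medium seeds — 4 of 4 types.

4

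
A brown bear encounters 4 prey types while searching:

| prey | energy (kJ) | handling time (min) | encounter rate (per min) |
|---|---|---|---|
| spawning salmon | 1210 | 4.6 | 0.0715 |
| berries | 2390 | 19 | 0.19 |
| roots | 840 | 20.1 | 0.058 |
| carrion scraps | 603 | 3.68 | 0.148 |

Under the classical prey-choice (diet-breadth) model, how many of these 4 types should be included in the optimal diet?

3

E/h in descending order: spawning salmon 263, carrion scraps 164, berries 126, roots 41.8 kJ/min. The optimal diet is the largest prefix of this list for which every included type satisfies E_i/h_i > R on the types above it.
Rate on top 1: 65.1. carrion scraps: 164 > 65.1 → include.
Rate on top 2: 93.81. berries: 126 > 93.81 → include.
Rate on top 3: 114.9. roots: 41.8 < 114.9 → exclude; stop.
Optimal diet: spawning salmon, carrion scraps, berries — 3 of 4 types.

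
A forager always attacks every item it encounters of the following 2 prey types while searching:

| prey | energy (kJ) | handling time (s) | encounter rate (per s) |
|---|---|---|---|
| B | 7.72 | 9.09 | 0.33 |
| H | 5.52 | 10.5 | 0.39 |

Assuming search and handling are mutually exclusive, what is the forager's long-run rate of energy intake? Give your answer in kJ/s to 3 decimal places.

0.581 kJ/s

R = Σλ_iE_i / (1 + Σλ_ih_i)
Numerator: 0.33×7.72 + 0.39×5.52 = 4.7
Denominator: 1 + 0.33×9.09 + 0.39×10.5 = 8.095
R = 4.7/8.095 = 0.5807 kJ/s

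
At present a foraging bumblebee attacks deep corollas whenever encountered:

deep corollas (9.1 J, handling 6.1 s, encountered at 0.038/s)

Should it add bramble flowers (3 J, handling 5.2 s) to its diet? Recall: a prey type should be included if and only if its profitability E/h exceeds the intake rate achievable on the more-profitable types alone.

Yes

On deep corollas alone, R = ΣλE/(1+Σλh) = 0.3458/1.232 = 0.2807 J/s.
Profitability of bramble flowers: 3/5.2 = 0.5769 J/s.
Since 0.5769 > R, including bramble flowers increases the long-run rate.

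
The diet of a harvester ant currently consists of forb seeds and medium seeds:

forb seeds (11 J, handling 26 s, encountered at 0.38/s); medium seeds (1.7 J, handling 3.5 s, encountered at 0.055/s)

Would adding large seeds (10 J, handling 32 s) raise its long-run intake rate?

Intake rate on the current diet: R = (0.38×11 + 0.055×1.7) / (1 + 0.38×26 + 0.055×3.5) = 4.273/11.07 = 0.386 J/s.
Profitability of large seeds: 10/32 = 0.3125 J/s.
Since 0.3125 < R, time spent handling large seeds is better spent searching.

No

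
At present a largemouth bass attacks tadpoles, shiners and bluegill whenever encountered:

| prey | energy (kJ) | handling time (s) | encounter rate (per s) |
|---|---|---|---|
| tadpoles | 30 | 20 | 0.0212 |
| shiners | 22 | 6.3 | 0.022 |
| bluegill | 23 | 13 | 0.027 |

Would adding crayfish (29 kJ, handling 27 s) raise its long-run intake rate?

Yes

Intake rate on the current diet: R = (0.0212×30 + 0.022×22 + 0.027×23) / (1 + 0.0212×20 + 0.022×6.3 + 0.027×13) = 1.741/1.914 = 0.9098 kJ/s.
crayfish: E/h = 29/27 = 1.074 kJ/s.
Since 1.074 > R, including crayfish increases the long-run rate.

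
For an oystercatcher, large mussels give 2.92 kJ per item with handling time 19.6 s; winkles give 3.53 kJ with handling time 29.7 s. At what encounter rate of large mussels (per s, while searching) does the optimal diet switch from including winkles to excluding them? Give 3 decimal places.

0.201 per s

The zero-one rule: include winkles iff E₂/h₂ > λE₁/(1+λh₁). Equality gives the switch point.
λE₁h₂ = E₂ + λE₂h₁ ⇒ λ = E₂/(E₁h₂ − E₂h₁) = 3.53/(86.72 − 69.19) = 0.2013 per s.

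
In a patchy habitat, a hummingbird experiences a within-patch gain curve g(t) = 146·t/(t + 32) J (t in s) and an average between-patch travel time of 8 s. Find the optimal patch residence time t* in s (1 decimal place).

Maximise g(t)/(T+t): set derivative to zero → g'(t)(T+t) = g(t).
g'(t) = 146·32/(t + 32)². Setting 146·32/(t+32)² = 146t/[(t+32)(8+t)] gives 32(8+t) = t(t+32), so t² = 32×8 = 256.
t* = √256 = 16 s.

16.0 s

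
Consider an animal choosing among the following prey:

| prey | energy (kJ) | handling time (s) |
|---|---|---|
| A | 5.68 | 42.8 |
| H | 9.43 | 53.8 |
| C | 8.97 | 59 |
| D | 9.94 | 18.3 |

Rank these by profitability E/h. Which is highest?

D

Profitability E/h (kJ/s): A = 5.68/42.8 = 0.133, H = 9.43/53.8 = 0.175, C = 8.97/59 = 0.152, D = 9.94/18.3 = 0.543.
Ranked: D > H > C > A.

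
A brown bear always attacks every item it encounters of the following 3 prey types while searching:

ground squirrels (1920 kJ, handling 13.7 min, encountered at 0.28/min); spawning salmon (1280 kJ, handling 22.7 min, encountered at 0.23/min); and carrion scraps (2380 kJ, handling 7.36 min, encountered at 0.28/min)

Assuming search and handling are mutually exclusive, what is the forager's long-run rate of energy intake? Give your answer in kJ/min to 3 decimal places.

123.653 kJ/min

R = Σλ_iE_i / (1 + Σλ_ih_i)
Numerator: 0.28×1920 + 0.23×1280 + 0.28×2380 = 1498
Denominator: 1 + 0.28×13.7 + 0.23×22.7 + 0.28×7.36 = 12.12
R = 1498/12.12 = 123.7 kJ/min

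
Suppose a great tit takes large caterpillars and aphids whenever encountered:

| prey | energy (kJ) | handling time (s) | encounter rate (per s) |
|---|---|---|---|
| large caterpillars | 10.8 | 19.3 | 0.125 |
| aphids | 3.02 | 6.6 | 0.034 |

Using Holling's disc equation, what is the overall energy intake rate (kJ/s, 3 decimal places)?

0.399 kJ/s

Energy encountered per unit search time: 0.125×10.8 + 0.034×3.02 = 1.453 kJ/s.
Handling time per unit search time: 0.125×19.3 + 0.034×6.6 = 2.637.
Rate = 1.453/(1 + 2.637) = 0.3994 kJ/s.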